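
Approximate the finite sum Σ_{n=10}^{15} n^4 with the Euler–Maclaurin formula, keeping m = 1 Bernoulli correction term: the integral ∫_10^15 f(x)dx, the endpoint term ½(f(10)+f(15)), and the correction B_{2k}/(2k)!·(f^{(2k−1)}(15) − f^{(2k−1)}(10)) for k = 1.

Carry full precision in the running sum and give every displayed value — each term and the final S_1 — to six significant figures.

Integral: ∫_10^15 x^4 dx = 131875.
Endpoint term: (f(10) + f(15))/2 = (10000.0 + 50625.0)/2 = 30312.5.
So far: 162188.
Correction k=1: B_{2}/2! · (f^{(1)}(15) − f^{(1)}(10)) = 1/12 · (13500.0 − 4000.00) = 791.667.

S_1 ≈ 162979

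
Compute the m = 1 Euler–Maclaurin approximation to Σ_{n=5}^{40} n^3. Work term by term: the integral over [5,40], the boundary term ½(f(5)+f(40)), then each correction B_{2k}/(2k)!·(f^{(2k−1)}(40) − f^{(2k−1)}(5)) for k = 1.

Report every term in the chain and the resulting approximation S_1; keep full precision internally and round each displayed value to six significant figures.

∫_5^40 x^3 dx evaluates to 639844.
½[f(5) + f(40)] = ½[125.000 + 64000.0] = 32062.5.
Running total after boundary: 671906.
Order-1 term: 1/12 · (4800.00 − 75.0000) = 393.750.

S_1 ≈ 672300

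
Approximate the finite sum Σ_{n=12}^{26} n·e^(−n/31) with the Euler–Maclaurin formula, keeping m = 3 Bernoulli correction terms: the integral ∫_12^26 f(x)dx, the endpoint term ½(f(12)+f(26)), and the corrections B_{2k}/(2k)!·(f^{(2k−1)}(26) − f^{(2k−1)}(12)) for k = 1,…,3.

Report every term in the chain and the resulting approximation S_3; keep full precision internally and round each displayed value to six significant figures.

∫_12^26 x·e^(−x/31) dx evaluates to 141.323.
Boundary: ½(f(12) + f(26)) = ½(8.14830 + 11.2390) = 9.69364.
So far: 151.017.
Order-1 term: 1/12 · (0.0697206 − 0.416177) = -0.0288714.
After k=1: 150.988.
Order-2 term: −1/720 · (0.000972171 − 0.00184623) = 1.21397e-06.
After k=2: 150.988.
Order-3 term: 1/30240 · (1.94775e-06 − 3.39167e-06) = -4.77485e-11.

S_3 ≈ 150.988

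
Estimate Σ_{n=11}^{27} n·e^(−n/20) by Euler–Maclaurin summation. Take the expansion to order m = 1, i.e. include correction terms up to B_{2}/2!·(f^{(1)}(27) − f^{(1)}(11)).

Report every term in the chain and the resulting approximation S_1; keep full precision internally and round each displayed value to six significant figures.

∫_11^27 x·e^(−x/20) dx evaluates to 114.023.
Boundary: ½(f(11) + f(27)) = ½(6.34645 + 6.99949) = 6.67297.
Running total after boundary: 120.696.
Correction k=1: B_{2}/2! · (f^{(1)}(27) − f^{(1)}(11)) = 1/12 · (-0.0907341 − 0.259627) = -0.0291968.

S_1 ≈ 120.667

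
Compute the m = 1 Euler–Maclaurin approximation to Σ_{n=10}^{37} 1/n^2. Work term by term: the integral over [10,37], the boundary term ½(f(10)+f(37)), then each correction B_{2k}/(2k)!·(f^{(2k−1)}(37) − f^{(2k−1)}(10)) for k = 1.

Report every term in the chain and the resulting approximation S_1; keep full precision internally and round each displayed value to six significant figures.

S_1 ≈ 0.0785016

Integral: ∫_10^37 1/x^2 dx = 0.0729730.
Endpoint term: (f(10) + f(37))/2 = (0.0100000 + 0.000730460)/2 = 0.00536523.
Integral + boundary = 0.0783382.
k=1: B_{2}/(2)! × [f^{(1)}(37) − f^{(1)}(10)] = 1/12 × (-3.94843e-05 − (-0.00200000)) = 0.000163376.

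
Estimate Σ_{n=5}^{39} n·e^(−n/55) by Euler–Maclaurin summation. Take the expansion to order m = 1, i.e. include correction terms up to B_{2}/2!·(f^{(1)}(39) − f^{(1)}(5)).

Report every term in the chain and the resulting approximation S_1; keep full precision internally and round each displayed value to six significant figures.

S_1 ≈ 480.941

Integral: ∫_5^39 x·e^(−x/55) dx = 469.120.
Boundary: ½(f(5) + f(39)) = ½(4.56550 + 19.1916) = 11.8785.
Integral + boundary = 480.999.
Correction k=1: B_{2}/2! · (f^{(1)}(39) − f^{(1)}(5)) = 1/12 · (0.143154 − 0.830092) = -0.0572448.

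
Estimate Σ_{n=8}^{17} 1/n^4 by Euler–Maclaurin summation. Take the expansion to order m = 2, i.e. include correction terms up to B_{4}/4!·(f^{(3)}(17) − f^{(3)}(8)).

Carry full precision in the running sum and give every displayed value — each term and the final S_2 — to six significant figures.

S_2 ≈ 0.000721110

The integral term ∫_8^17 1/x^4 dx = 0.000583194.
Boundary: ½(f(8) + f(17)) = ½(0.000244141 + 1.19730e-05) = 0.000128057.
Integral + boundary = 0.000711251.
Order-1 term: 1/12 · (-2.81719e-06 − (-0.000122070)) = 9.93776e-06.
Running total after k=1: 0.000721189.
Order-2 term: −1/720 · (-2.92441e-07 − (-5.72205e-05)) = -7.90667e-08.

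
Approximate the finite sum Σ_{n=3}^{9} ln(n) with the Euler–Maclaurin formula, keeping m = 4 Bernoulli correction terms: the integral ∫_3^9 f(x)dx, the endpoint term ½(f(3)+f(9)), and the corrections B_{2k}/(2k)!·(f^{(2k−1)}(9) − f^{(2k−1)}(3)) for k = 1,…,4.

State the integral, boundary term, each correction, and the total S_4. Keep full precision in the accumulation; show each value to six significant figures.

Integral: ∫_3^9 ln(x) dx = 10.4792.
Endpoint term: (f(3) + f(9))/2 = (1.09861 + 2.19722)/2 = 1.64792.
Integral + boundary = 12.1271.
Order-1 term: 1/12 · (0.111111 − 0.333333) = -0.0185185.
Running total after k=1: 12.1086.
Order-2 term: −1/720 · (0.00274348 − 0.0740741) = 9.90703e-05.
Running total after k=2: 12.1087.
Order-3 term: 1/30240 · (0.000406442 − 0.0987654) = -3.25261e-06.
Running total after k=3: 12.1087.
Order-4 term: −1/1209600 · (0.000150534 − 0.329218) = 2.72047e-07.

S_4 ≈ 12.1087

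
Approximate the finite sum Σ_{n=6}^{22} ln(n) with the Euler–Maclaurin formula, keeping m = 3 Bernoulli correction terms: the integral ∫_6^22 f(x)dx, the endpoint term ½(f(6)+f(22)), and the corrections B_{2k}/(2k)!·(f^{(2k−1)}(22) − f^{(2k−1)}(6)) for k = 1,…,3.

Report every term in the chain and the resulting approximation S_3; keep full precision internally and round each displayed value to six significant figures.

S_3 ≈ 43.6837

The integral term ∫_6^22 ln(x) dx = 41.2524.
½[f(6) + f(22)] = ½[1.79176 + 3.09104] = 2.44140.
Running total after boundary: 43.6938.
Order-1 term: 1/12 · (0.0454545 − 0.166667) = -0.0101010.
Running total after k=1: 43.6837.
Order-2 term: −1/720 · (0.000187829 − 0.00925926) = 1.25992e-05.
Running total after k=2: 43.6837.
Order-3 term: 1/30240 · (4.65691e-06 − 0.00308642) = -1.01910e-07.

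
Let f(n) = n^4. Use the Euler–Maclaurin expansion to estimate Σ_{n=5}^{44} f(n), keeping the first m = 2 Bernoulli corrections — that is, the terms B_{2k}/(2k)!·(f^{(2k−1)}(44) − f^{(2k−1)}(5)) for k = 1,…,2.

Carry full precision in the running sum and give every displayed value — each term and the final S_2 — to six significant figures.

S_2 ≈ 3.48853e+07

Integral: ∫_5^44 x^4 dx = 3.29826e+07.
½[f(5) + f(44)] = ½[625.000 + 3.74810e+06] = 1.87436e+06.
So far: 3.48570e+07.
k=1: B_{2}/(2)! × [f^{(1)}(44) − f^{(1)}(5)] = 1/12 × (340736 − 500.000) = 28353.0.
After k=1: 3.48853e+07.
k=2: B_{4}/(4)! × [f^{(3)}(44) − f^{(3)}(5)] = −1/720 × (1056.00 − 120.000) = -1.30000.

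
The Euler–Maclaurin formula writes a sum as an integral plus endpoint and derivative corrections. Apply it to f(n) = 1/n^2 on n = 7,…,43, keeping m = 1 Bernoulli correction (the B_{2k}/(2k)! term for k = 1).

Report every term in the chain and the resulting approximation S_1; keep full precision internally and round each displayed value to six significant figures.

∫_7^43 1/x^2 dx evaluates to 0.119601.
½[f(7) + f(43)] = ½[0.0204082 + 0.000540833] = 0.0104745.
Running total after boundary: 0.130076.
Order-1 term: 1/12 · (-2.51550e-05 − (-0.00583090)) = 0.000483812.

S_1 ≈ 0.130560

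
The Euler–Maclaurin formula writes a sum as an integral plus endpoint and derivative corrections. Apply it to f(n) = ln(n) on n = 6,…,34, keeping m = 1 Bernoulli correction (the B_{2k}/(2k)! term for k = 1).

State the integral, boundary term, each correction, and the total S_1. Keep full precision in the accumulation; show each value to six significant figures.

Integral: ∫_6^34 ln(x) dx = 81.1457.
Endpoint term: (f(6) + f(34))/2 = (1.79176 + 3.52636)/2 = 2.65906.
Integral + boundary = 83.8048.
Correction k=1: B_{2}/2! · (f^{(1)}(34) − f^{(1)}(6)) = 1/12 · (0.0294118 − 0.166667) = -0.0114379.

S_1 ≈ 83.7933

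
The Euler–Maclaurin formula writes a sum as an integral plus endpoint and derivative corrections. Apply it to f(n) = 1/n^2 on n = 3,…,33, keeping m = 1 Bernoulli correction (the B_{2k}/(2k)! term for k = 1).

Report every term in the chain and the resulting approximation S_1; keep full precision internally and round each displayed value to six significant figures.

S_1 ≈ 0.365213

The integral term ∫_3^33 1/x^2 dx = 0.303030.
Endpoint term: (f(3) + f(33))/2 = (0.111111 + 0.000918274)/2 = 0.0560147.
So far: 0.359045.
Order-1 term: 1/12 · (-5.56529e-05 − (-0.0740741)) = 0.00616820.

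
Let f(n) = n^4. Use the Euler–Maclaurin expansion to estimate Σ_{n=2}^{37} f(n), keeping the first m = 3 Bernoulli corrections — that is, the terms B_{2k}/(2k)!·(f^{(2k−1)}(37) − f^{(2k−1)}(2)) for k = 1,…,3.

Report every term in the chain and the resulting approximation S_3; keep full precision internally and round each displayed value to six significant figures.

∫_2^37 x^4 dx evaluates to 1.38688e+07.
½[f(2) + f(37)] = ½[16.0000 + 1.87416e+06] = 937088.
Running total after boundary: 1.48059e+07.
Correction k=1: B_{2}/2! · (f^{(1)}(37) − f^{(1)}(2)) = 1/12 · (202612 − 32.0000) = 16881.7.
Partial sum through k=1: 1.48228e+07.
Correction k=2: B_{4}/4! · (f^{(3)}(37) − f^{(3)}(2)) = −1/720 · (888.000 − 48.0000) = -1.16667.
Partial sum through k=2: 1.48228e+07.
Correction k=3: B_{6}/6! · (f^{(5)}(37) − f^{(5)}(2)) = 1/30240 · (0.00000 − 0.00000) = 0.00000.

S_3 ≈ 1.48228e+07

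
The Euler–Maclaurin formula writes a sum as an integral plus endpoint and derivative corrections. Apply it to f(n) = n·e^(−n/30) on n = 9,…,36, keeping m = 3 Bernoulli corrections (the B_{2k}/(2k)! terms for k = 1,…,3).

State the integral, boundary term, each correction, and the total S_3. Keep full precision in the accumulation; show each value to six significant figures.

The integral term ∫_9^36 x·e^(−x/30) dx = 270.393.
Boundary: ½(f(9) + f(36)) = ½(6.66736 + 10.8430) = 8.75518.
So far: 279.148.
Order-1 term: 1/12 · (-0.0602388 − 0.518573) = -0.0482343.
Running total after k=1: 279.100.
Order-2 term: −1/720 · (0.000602388 − 0.00222245) = 2.25009e-06.
Running total after k=2: 279.100.
Order-3 term: 1/30240 · (1.41301e-06 − 4.29857e-06) = -9.54221e-11.

S_3 ≈ 279.100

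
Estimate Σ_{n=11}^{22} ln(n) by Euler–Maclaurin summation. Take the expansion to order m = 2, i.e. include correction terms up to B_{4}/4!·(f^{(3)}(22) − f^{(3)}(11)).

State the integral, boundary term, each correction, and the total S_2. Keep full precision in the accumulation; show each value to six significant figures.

The integral term ∫_11^22 ln(x) dx = 30.6261.
Boundary: ½(f(11) + f(22)) = ½(2.39790 + 3.09104) = 2.74447.
Integral + boundary = 33.3706.
Order-1 term: 1/12 · (0.0454545 − 0.0909091) = -0.00378788.
After k=1: 33.3668.
Order-2 term: −1/720 · (0.000187829 − 0.00150263) = 1.82611e-06.

S_2 ≈ 33.3668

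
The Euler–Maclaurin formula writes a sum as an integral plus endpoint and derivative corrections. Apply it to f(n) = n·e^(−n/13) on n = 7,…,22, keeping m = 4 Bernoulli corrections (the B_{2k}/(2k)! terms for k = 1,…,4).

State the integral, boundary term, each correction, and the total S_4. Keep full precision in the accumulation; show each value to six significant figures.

S_4 ≈ 72.0197

The integral term ∫_7^22 x·e^(−x/13) dx = 67.9850.
Endpoint term: (f(7) + f(22))/2 = (4.08552 + 4.05007)/2 = 4.06780.
So far: 72.0528.
Order-1 term: 1/12 · (-0.127450 − 0.269375) = -0.0330687.
Partial sum through k=1: 72.0197.
Order-2 term: −1/720 · (0.00142449 − 0.00850098) = 9.82846e-06.
Partial sum through k=2: 72.0197.
Order-3 term: 1/30240 · (2.13202e-05 − 9.11718e-05) = -2.30991e-09.
Partial sum through k=3: 72.0197.
Order-4 term: −1/1209600 · (2.02435e-07 − 7.81313e-07) = 4.78570e-13.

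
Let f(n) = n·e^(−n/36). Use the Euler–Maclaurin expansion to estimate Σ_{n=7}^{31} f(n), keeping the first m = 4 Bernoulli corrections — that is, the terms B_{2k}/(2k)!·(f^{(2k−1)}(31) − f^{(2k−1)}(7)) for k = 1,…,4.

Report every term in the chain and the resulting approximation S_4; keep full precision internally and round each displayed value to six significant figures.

S_4 ≈ 264.305

∫_7^31 x·e^(−x/36) dx evaluates to 254.922.
½[f(7) + f(31)] = ½[5.76304 + 13.1035] = 9.43325.
Running total after boundary: 264.356.
Correction k=1: B_{2}/2! · (f^{(1)}(31) − f^{(1)}(7)) = 1/12 · (0.0587072 − 0.663207) = -0.0503750.
Running total after k=1: 264.305.
Correction k=2: B_{4}/4! · (f^{(3)}(31) − f^{(3)}(7)) = −1/720 · (0.000697602 − 0.00178225) = 1.50645e-06.
Running total after k=2: 264.305.
Correction k=3: B_{6}/6! · (f^{(5)}(31) − f^{(5)}(7)) = 1/30240 · (1.04159e-06 − 2.35552e-06) = -4.34501e-11.
Running total after k=3: 264.305.
Correction k=4: B_{8}/8! · (f^{(7)}(31) − f^{(7)}(7)) = −1/1209600 · (1.19206e-09 − 2.57396e-09) = 1.14244e-15.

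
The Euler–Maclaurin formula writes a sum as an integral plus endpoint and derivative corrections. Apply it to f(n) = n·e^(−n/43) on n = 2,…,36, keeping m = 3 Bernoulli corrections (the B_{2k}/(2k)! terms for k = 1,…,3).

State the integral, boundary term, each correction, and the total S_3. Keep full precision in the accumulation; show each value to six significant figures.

S_3 ≈ 385.119

The integral term ∫_2^36 x·e^(−x/43) dx = 376.442.
Endpoint term: (f(2) + f(36))/2 = (1.90911 + 15.5850)/2 = 8.74706.
Integral + boundary = 385.189.
Correction k=1: B_{2}/2! · (f^{(1)}(36) − f^{(1)}(2)) = 1/12 · (0.0704749 − 0.910156) = -0.0699734.
After k=1: 385.119.
Correction k=2: B_{4}/4! · (f^{(3)}(36) − f^{(3)}(2)) = −1/720 · (0.000506387 − 0.00152475) = 1.41439e-06.
After k=2: 385.119.
Correction k=3: B_{6}/6! · (f^{(5)}(36) − f^{(5)}(2)) = 1/30240 · (5.27127e-07 − 1.38305e-06) = -2.83043e-11.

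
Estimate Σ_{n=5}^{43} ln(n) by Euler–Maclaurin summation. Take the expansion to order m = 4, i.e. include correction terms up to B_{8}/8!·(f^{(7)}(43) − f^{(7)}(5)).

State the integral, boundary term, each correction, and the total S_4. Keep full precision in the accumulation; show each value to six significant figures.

S_4 ≈ 118.355

The integral term ∫_5^43 ln(x) dx = 115.684.
Endpoint term: (f(5) + f(43))/2 = (1.60944 + 3.76120)/2 = 2.68532.
So far: 118.370.
Order-1 term: 1/12 · (0.0232558 − 0.200000) = -0.0147287.
Partial sum through k=1: 118.355.
Order-2 term: −1/720 · (2.51550e-05 − 0.0160000) = 2.21873e-05.
Partial sum through k=2: 118.355.
Order-3 term: 1/30240 · (1.63256e-07 − 0.00768000) = -2.53963e-07.
Partial sum through k=3: 118.355.
Order-4 term: −1/1209600 · (2.64883e-09 − 0.00921600) = 7.61905e-09.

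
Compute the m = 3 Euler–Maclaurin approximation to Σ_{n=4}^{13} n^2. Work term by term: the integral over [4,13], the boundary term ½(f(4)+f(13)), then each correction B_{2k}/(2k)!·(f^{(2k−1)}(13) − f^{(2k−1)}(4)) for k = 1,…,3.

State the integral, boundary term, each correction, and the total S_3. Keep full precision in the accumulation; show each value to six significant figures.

S_3 ≈ 805.000

∫_4^13 x^2 dx evaluates to 711.000.
½[f(4) + f(13)] = ½[16.0000 + 169.000] = 92.5000.
Running total after boundary: 803.500.
Order-1 term: 1/12 · (26.0000 − 8.00000) = 1.50000.
Running total after k=1: 805.000.
Order-2 term: −1/720 · (0.00000 − 0.00000) = 0.00000.
Running total after k=2: 805.000.
Order-3 term: 1/30240 · (0.00000 − 0.00000) = 0.00000.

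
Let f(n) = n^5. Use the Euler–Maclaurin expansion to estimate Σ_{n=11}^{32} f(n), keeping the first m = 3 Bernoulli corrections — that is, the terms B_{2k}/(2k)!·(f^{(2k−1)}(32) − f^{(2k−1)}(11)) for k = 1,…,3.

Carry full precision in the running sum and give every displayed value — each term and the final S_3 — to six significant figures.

Integral: ∫_11^32 x^5 dx = 1.78662e+08.
½[f(11) + f(32)] = ½[161051 + 3.35544e+07] = 1.68577e+07.
So far: 1.95519e+08.
k=1: B_{2}/(2)! × [f^{(1)}(32) − f^{(1)}(11)] = 1/12 × (5.24288e+06 − 73205.0) = 430806.
Running total after k=1: 1.95950e+08.
k=2: B_{4}/(4)! × [f^{(3)}(32) − f^{(3)}(11)] = −1/720 × (61440.0 − 7260.00) = -75.2500.
Running total after k=2: 1.95950e+08.
k=3: B_{6}/(6)! × [f^{(5)}(32) − f^{(5)}(11)] = 1/30240 × (120.000 − 120.000) = 0.00000.

S_3 ≈ 1.95950e+08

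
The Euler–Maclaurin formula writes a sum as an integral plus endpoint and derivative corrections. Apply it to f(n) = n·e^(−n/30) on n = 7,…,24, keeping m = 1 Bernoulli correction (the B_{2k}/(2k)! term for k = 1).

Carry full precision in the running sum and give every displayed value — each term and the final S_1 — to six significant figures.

Integral: ∫_7^24 x·e^(−x/30) dx = 151.084.
Boundary: ½(f(7) + f(24)) = ½(5.54323 + 10.7839) = 8.16356.
Running total after boundary: 159.248.
Correction k=1: B_{2}/2! · (f^{(1)}(24) − f^{(1)}(7)) = 1/12 · (0.0898658 − 0.607115) = -0.0431041.

S_1 ≈ 159.205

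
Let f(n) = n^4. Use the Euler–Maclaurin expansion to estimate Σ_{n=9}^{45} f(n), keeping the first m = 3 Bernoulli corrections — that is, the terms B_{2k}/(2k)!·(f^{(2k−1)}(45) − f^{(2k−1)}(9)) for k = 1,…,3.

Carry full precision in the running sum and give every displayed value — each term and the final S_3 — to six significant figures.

S_3 ≈ 3.89775e+07

Integral: ∫_9^45 x^4 dx = 3.68938e+07.
Boundary: ½(f(9) + f(45)) = ½(6561.00 + 4.10062e+06) = 2.05359e+06.
So far: 3.89474e+07.
Correction k=1: B_{2}/2! · (f^{(1)}(45) − f^{(1)}(9)) = 1/12 · (364500 − 2916.00) = 30132.0.
Partial sum through k=1: 3.89775e+07.
Correction k=2: B_{4}/4! · (f^{(3)}(45) − f^{(3)}(9)) = −1/720 · (1080.00 − 216.000) = -1.20000.
Partial sum through k=2: 3.89775e+07.
Correction k=3: B_{6}/6! · (f^{(5)}(45) − f^{(5)}(9)) = 1/30240 · (0.00000 − 0.00000) = 0.00000.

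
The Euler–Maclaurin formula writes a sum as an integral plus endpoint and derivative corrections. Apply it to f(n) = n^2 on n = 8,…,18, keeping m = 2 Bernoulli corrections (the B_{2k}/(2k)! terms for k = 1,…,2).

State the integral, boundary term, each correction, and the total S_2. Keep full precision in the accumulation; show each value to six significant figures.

Integral: ∫_8^18 x^2 dx = 1773.33.
Boundary: ½(f(8) + f(18)) = ½(64.0000 + 324.000) = 194.000.
So far: 1967.33.
Correction k=1: B_{2}/2! · (f^{(1)}(18) − f^{(1)}(8)) = 1/12 · (36.0000 − 16.0000) = 1.66667.
After k=1: 1969.00.
Correction k=2: B_{4}/4! · (f^{(3)}(18) − f^{(3)}(8)) = −1/720 · (0.00000 − 0.00000) = 0.00000.

S_2 ≈ 1969.00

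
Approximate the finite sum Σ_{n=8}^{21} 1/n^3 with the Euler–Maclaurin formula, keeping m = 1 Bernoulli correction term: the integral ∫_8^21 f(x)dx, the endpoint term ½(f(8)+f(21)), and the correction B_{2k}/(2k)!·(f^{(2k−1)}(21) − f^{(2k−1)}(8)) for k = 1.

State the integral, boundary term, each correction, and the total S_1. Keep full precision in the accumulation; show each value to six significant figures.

The integral term ∫_8^21 1/x^3 dx = 0.00667871.
½[f(8) + f(21)] = ½[0.00195312 + 0.000107980] = 0.00103055.
Integral + boundary = 0.00770927.
Correction k=1: B_{2}/2! · (f^{(1)}(21) − f^{(1)}(8)) = 1/12 · (-1.54257e-05 − (-0.000732422)) = 5.97497e-05.

S_1 ≈ 0.00776902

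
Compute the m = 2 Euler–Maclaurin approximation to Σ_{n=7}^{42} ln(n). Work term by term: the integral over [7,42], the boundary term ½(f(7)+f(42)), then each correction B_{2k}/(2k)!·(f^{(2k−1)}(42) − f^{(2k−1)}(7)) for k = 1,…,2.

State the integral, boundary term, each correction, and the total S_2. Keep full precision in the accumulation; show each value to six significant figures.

∫_7^42 ln(x) dx evaluates to 108.361.
½[f(7) + f(42)] = ½[1.94591 + 3.73767] = 2.84179.
Running total after boundary: 111.203.
Order-1 term: 1/12 · (0.0238095 − 0.142857) = -0.00992063.
Partial sum through k=1: 111.193.
Order-2 term: −1/720 · (2.69949e-05 − 0.00583090) = 8.06098e-06.

S_2 ≈ 111.193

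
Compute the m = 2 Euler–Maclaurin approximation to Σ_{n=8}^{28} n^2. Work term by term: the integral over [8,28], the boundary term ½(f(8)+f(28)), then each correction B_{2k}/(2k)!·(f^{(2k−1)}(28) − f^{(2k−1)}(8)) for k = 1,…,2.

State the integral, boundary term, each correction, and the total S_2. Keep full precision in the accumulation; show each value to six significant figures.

The integral term ∫_8^28 x^2 dx = 7146.67.
Endpoint term: (f(8) + f(28))/2 = (64.0000 + 784.000)/2 = 424.000.
So far: 7570.67.
k=1: B_{2}/(2)! × [f^{(1)}(28) − f^{(1)}(8)] = 1/12 × (56.0000 − 16.0000) = 3.33333.
Partial sum through k=1: 7574.00.
k=2: B_{4}/(4)! × [f^{(3)}(28) − f^{(3)}(8)] = −1/720 × (0.00000 − 0.00000) = 0.00000.

S_2 ≈ 7574.00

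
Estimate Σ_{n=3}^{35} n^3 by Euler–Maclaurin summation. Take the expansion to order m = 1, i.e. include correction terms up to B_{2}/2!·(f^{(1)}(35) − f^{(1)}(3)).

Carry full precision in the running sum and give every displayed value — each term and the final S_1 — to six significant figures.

S_1 ≈ 396891

The integral term ∫_3^35 x^3 dx = 375136.
Endpoint term: (f(3) + f(35))/2 = (27.0000 + 42875.0)/2 = 21451.0.
So far: 396587.
Correction k=1: B_{2}/2! · (f^{(1)}(35) − f^{(1)}(3)) = 1/12 · (3675.00 − 27.0000) = 304.000.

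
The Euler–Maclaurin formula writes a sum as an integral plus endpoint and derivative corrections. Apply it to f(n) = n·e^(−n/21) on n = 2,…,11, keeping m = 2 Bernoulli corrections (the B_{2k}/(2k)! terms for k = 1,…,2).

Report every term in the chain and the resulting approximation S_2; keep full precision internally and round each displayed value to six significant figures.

∫_2^11 x·e^(−x/21) dx evaluates to 41.1238.
½[f(2) + f(11)] = ½[1.81831 + 6.51486] = 4.16659.
Running total after boundary: 45.2904.
Correction k=1: B_{2}/2! · (f^{(1)}(11) − f^{(1)}(2)) = 1/12 · (0.282029 − 0.822570) = -0.0450451.
After k=1: 45.2454.
Correction k=2: B_{4}/4! · (f^{(3)}(11) − f^{(3)}(2)) = −1/720 · (0.00332551 − 0.00598840) = 3.69846e-06.

S_2 ≈ 45.2454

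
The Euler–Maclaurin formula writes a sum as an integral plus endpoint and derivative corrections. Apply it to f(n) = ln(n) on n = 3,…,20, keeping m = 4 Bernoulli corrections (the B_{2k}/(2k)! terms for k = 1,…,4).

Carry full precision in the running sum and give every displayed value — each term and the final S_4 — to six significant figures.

Integral: ∫_3^20 ln(x) dx = 39.6188.
Boundary: ½(f(3) + f(20)) = ½(1.09861 + 2.99573) = 2.04717.
Running total after boundary: 41.6660.
k=1: B_{2}/(2)! × [f^{(1)}(20) − f^{(1)}(3)] = 1/12 × (0.0500000 − 0.333333) = -0.0236111.
After k=1: 41.6424.
k=2: B_{4}/(4)! × [f^{(3)}(20) − f^{(3)}(3)] = −1/720 × (0.000250000 − 0.0740741) = 0.000102533.
After k=2: 41.6425.
k=3: B_{6}/(6)! × [f^{(5)}(20) − f^{(5)}(3)] = 1/30240 × (7.50000e-06 − 0.0987654) = -3.26580e-06.
After k=3: 41.6425.
k=4: B_{8}/(8)! × [f^{(7)}(20) − f^{(7)}(3)] = −1/1209600 × (5.62500e-07 − 0.329218) = 2.72171e-07.

S_4 ≈ 41.6425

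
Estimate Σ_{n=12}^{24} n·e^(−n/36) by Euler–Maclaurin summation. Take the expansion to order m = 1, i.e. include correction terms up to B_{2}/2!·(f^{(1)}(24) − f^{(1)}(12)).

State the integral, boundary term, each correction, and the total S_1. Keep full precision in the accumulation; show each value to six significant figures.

∫_12^24 x·e^(−x/36) dx evaluates to 129.185.
½[f(12) + f(24)] = ½[8.59838 + 12.3220] = 10.4602.
Integral + boundary = 139.645.
k=1: B_{2}/(2)! × [f^{(1)}(24) − f^{(1)}(12)] = 1/12 × (0.171139 − 0.477688) = -0.0255457.

S_1 ≈ 139.620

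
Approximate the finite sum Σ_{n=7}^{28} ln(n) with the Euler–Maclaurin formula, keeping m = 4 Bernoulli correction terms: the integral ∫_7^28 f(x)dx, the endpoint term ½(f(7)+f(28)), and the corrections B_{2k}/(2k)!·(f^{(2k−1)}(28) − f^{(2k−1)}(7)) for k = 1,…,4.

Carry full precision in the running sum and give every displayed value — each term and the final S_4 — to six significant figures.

S_4 ≈ 61.3105

∫_7^28 ln(x) dx evaluates to 58.6804.
Endpoint term: (f(7) + f(28))/2 = (1.94591 + 3.33220)/2 = 2.63906.
Running total after boundary: 61.3194.
Order-1 term: 1/12 · (0.0357143 − 0.142857) = -0.00892857.
Partial sum through k=1: 61.3105.
Order-2 term: −1/720 · (9.11079e-05 − 0.00583090) = 7.97194e-06.
Partial sum through k=2: 61.3105.
Order-3 term: 1/30240 · (1.39451e-06 − 0.00142798) = -4.71753e-08.
Partial sum through k=3: 61.3105.
Order-4 term: −1/1209600 · (5.33613e-08 − 0.000874271) = 7.22733e-10.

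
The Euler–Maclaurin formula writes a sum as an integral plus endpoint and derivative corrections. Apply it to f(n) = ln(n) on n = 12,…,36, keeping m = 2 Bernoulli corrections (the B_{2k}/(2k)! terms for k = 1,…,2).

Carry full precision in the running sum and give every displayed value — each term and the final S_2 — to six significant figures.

∫_12^36 ln(x) dx evaluates to 75.1878.
½[f(12) + f(36)] = ½[2.48491 + 3.58352] = 3.03421.
So far: 78.2220.
Correction k=1: B_{2}/2! · (f^{(1)}(36) − f^{(1)}(12)) = 1/12 · (0.0277778 − 0.0833333) = -0.00462963.
Running total after k=1: 78.2174.
Correction k=2: B_{4}/4! · (f^{(3)}(36) − f^{(3)}(12)) = −1/720 · (4.28669e-05 − 0.00115741) = 1.54797e-06.

S_2 ≈ 78.2174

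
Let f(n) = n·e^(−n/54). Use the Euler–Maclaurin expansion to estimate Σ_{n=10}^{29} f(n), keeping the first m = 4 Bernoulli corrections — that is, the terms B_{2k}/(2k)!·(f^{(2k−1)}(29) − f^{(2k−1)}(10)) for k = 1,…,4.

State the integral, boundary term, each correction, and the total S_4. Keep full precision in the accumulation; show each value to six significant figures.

S_4 ≈ 264.732

Integral: ∫_10^29 x·e^(−x/54) dx = 252.137.
½[f(10) + f(29)] = ½[8.30950 + 16.9498] = 12.6297.
Integral + boundary = 264.766.
Correction k=1: B_{2}/2! · (f^{(1)}(29) − f^{(1)}(10)) = 1/12 · (0.270591 − 0.677071) = -0.0338733.
After k=1: 264.732.
Correction k=2: B_{4}/4! · (f^{(3)}(29) − f^{(3)}(10)) = −1/720 · (0.000493672 − 0.000802116) = 4.28396e-07.
After k=2: 264.732.
Correction k=3: B_{6}/6! · (f^{(5)}(29) − f^{(5)}(10)) = 1/30240 · (3.06772e-07 − 4.70522e-07) = -5.41500e-12.
After k=3: 264.732.
Correction k=4: B_{8}/8! · (f^{(7)}(29) − f^{(7)}(10)) = −1/1209600 · (1.52348e-10 − 2.28384e-10) = 6.28608e-17.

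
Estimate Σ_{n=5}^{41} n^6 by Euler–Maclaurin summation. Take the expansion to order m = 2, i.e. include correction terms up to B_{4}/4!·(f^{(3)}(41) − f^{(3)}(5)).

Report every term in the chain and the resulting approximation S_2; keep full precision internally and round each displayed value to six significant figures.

S_2 ≈ 3.02550e+10

Integral: ∫_5^41 x^6 dx = 2.78220e+10.
Boundary: ½(f(5) + f(41)) = ½(15625.0 + 4.75010e+09) = 2.37506e+09.
Integral + boundary = 3.01971e+10.
k=1: B_{2}/(2)! × [f^{(1)}(41) − f^{(1)}(5)] = 1/12 × (6.95137e+08 − 18750.0) = 5.79265e+07.
Partial sum through k=1: 3.02550e+10.
k=2: B_{4}/(4)! × [f^{(3)}(41) − f^{(3)}(5)] = −1/720 × (8.27052e+06 − 15000.0) = -11466.0.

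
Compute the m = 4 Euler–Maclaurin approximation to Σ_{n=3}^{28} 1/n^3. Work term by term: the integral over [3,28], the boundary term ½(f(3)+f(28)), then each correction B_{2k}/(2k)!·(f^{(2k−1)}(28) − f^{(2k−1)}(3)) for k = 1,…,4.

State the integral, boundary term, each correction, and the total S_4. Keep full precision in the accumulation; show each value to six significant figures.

S_4 ≈ 0.0764410

The integral term ∫_3^28 1/x^3 dx = 0.0549178.
½[f(3) + f(28)] = ½[0.0370370 + 4.55539e-05] = 0.0185413.
Running total after boundary: 0.0734591.
k=1: B_{2}/(2)! × [f^{(1)}(28) − f^{(1)}(3)] = 1/12 × (-4.88078e-06 − (-0.0370370)) = 0.00308601.
Partial sum through k=1: 0.0765451.
k=2: B_{4}/(4)! × [f^{(3)}(28) − f^{(3)}(3)] = −1/720 × (-1.24510e-07 − (-0.0823045)) = -0.000114312.
Partial sum through k=2: 0.0764308.
k=3: B_{6}/(6)! × [f^{(5)}(28) − f^{(5)}(3)] = 1/30240 × (-6.67016e-09 − (-0.384088)) = 1.27013e-05.
Partial sum through k=3: 0.0764435.
k=4: B_{8}/(8)! × [f^{(7)}(28) − f^{(7)}(3)] = −1/1209600 × (-6.12566e-10 − (-3.07270)) = -2.54026e-06.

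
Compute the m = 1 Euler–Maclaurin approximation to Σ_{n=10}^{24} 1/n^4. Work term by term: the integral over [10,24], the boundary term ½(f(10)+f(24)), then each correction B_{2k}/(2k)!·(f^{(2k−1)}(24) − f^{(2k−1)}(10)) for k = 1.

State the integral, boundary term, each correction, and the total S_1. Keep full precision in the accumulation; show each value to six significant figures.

S_1 ≈ 0.000364019

Integral: ∫_10^24 1/x^4 dx = 0.000309221.
½[f(10) + f(24)] = ½[0.000100000 + 3.01408e-06] = 5.15070e-05.
Integral + boundary = 0.000360728.
k=1: B_{2}/(2)! × [f^{(1)}(24) − f^{(1)}(10)] = 1/12 × (-5.02347e-07 − (-4.00000e-05)) = 3.29147e-06.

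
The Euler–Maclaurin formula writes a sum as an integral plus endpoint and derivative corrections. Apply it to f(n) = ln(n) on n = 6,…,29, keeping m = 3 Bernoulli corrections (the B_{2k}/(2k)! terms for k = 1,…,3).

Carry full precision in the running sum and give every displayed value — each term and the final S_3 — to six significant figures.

S_3 ≈ 66.4695

∫_6^29 ln(x) dx evaluates to 63.9010.
Boundary: ½(f(6) + f(29)) = ½(1.79176 + 3.36730) = 2.57953.
Running total after boundary: 66.4805.
Order-1 term: 1/12 · (0.0344828 − 0.166667) = -0.0110153.
Running total after k=1: 66.4695.
Order-2 term: −1/720 · (8.20042e-05 − 0.00925926) = 1.27462e-05.
Running total after k=2: 66.4695.
Order-3 term: 1/30240 · (1.17010e-06 − 0.00308642) = -1.02025e-07.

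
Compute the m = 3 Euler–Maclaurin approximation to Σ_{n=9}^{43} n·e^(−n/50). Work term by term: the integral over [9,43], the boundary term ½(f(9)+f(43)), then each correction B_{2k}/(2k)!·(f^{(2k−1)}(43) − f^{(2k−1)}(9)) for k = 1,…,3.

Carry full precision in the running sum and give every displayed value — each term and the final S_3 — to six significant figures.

S_3 ≈ 509.148

The integral term ∫_9^43 x·e^(−x/50) dx = 496.343.
Endpoint term: (f(9) + f(43))/2 = (7.51743 + 18.1960)/2 = 12.8567.
Integral + boundary = 509.200.
Correction k=1: B_{2}/2! · (f^{(1)}(43) − f^{(1)}(9)) = 1/12 · (0.0592427 − 0.684922) = -0.0521399.
After k=1: 509.148.
Correction k=2: B_{4}/4! · (f^{(3)}(43) − f^{(3)}(9)) = −1/720 · (0.000362227 − 0.000942185) = 8.05497e-07.
After k=2: 509.148.
Correction k=3: B_{6}/6! · (f^{(5)}(43) − f^{(5)}(9)) = 1/30240 · (2.80303e-07 − 6.44160e-07) = -1.20323e-11.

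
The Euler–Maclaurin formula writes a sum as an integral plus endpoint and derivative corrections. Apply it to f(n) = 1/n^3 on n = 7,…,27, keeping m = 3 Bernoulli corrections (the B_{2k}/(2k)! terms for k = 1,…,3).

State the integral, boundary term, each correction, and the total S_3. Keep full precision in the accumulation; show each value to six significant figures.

S_3 ≈ 0.0111043

Integral: ∫_7^27 1/x^3 dx = 0.00951821.
Endpoint term: (f(7) + f(27))/2 = (0.00291545 + 5.08053e-05)/2 = 0.00148313.
So far: 0.0110013.
k=1: B_{2}/(2)! × [f^{(1)}(27) − f^{(1)}(7)] = 1/12 × (-5.64503e-06 − (-0.00124948)) = 0.000103653.
Running total after k=1: 0.0111050.
k=2: B_{4}/(4)! × [f^{(3)}(27) − f^{(3)}(7)] = −1/720 × (-1.54870e-07 − (-0.000509992)) = -7.08107e-07.
Running total after k=2: 0.0111043.
k=3: B_{6}/(6)! × [f^{(5)}(27) − f^{(5)}(7)] = 1/30240 × (-8.92258e-09 − (-0.000437136)) = 1.44552e-08.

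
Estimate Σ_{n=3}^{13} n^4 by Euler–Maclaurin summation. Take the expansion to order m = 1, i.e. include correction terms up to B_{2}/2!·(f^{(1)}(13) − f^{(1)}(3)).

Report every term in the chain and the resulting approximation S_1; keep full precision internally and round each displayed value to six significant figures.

S_1 ≈ 89254.3

The integral term ∫_3^13 x^4 dx = 74210.0.
Endpoint term: (f(3) + f(13))/2 = (81.0000 + 28561.0)/2 = 14321.0.
So far: 88531.0.
k=1: B_{2}/(2)! × [f^{(1)}(13) − f^{(1)}(3)] = 1/12 × (8788.00 − 108.000) = 723.333.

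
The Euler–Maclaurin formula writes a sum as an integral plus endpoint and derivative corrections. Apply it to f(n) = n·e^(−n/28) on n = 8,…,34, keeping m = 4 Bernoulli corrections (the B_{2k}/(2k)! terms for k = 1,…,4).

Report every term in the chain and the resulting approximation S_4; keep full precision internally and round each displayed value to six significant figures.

S_4 ≈ 250.036

The integral term ∫_8^34 x·e^(−x/28) dx = 242.032.
Boundary: ½(f(8) + f(34)) = ½(6.01182 + 10.0953) = 8.05358.
Integral + boundary = 250.086.
k=1: B_{2}/(2)! × [f^{(1)}(34) − f^{(1)}(8)] = 1/12 × (-0.0636261 − 0.536769) = -0.0500330.
After k=1: 250.036.
k=2: B_{4}/(4)! × [f^{(3)}(34) − f^{(3)}(8)] = −1/720 × (0.000676298 − 0.00260169) = 2.67415e-06.
After k=2: 250.036.
k=3: B_{6}/(6)! × [f^{(5)}(34) − f^{(5)}(8)] = 1/30240 × (1.82877e-06 − 5.76368e-06) = -1.30123e-10.
After k=3: 250.036.
k=4: B_{8}/(8)! × [f^{(7)}(34) − f^{(7)}(8)] = −1/1209600 × (3.56493e-09 − 1.04705e-08) = 5.70897e-15.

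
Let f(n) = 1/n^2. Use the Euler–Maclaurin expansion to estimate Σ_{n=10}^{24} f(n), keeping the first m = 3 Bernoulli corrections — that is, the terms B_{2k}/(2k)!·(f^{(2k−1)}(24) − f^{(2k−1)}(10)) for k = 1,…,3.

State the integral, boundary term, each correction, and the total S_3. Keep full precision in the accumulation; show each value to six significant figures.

S_3 ≈ 0.0643557

The integral term ∫_10^24 1/x^2 dx = 0.0583333.
Boundary: ½(f(10) + f(24)) = ½(0.0100000 + 0.00173611) = 0.00586806.
Running total after boundary: 0.0642014.
Correction k=1: B_{2}/2! · (f^{(1)}(24) − f^{(1)}(10)) = 1/12 · (-0.000144676 − (-0.00200000)) = 0.000154610.
Partial sum through k=1: 0.0643560.
Correction k=2: B_{4}/4! · (f^{(3)}(24) − f^{(3)}(10)) = −1/720 · (-3.01408e-06 − (-0.000240000)) = -3.29147e-07.
Partial sum through k=2: 0.0643557.
Correction k=3: B_{6}/6! · (f^{(5)}(24) − f^{(5)}(10)) = 1/30240 · (-1.56983e-07 − (-7.20000e-05)) = 2.37576e-09.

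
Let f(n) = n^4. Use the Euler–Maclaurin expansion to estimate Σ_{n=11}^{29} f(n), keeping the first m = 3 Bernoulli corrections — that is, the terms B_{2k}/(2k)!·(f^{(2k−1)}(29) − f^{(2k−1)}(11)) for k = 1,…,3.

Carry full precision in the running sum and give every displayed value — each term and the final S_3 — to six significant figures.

S_3 ≈ 4.43867e+06

The integral term ∫_11^29 x^4 dx = 4.07002e+06.
Boundary: ½(f(11) + f(29)) = ½(14641.0 + 707281) = 360961.
Running total after boundary: 4.43098e+06.
Order-1 term: 1/12 · (97556.0 − 5324.00) = 7686.00.
Partial sum through k=1: 4.43867e+06.
Order-2 term: −1/720 · (696.000 − 264.000) = -0.600000.
Partial sum through k=2: 4.43867e+06.
Order-3 term: 1/30240 · (0.00000 − 0.00000) = 0.00000.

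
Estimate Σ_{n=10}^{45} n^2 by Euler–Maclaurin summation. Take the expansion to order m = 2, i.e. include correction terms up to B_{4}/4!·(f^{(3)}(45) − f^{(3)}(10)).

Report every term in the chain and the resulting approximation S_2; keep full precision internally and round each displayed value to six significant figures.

S_2 ≈ 31110.0

∫_10^45 x^2 dx evaluates to 30041.7.
½[f(10) + f(45)] = ½[100.000 + 2025.00] = 1062.50.
Running total after boundary: 31104.2.
k=1: B_{2}/(2)! × [f^{(1)}(45) − f^{(1)}(10)] = 1/12 × (90.0000 − 20.0000) = 5.83333.
After k=1: 31110.0.
k=2: B_{4}/(4)! × [f^{(3)}(45) − f^{(3)}(10)] = −1/720 × (0.00000 − 0.00000) = 0.00000.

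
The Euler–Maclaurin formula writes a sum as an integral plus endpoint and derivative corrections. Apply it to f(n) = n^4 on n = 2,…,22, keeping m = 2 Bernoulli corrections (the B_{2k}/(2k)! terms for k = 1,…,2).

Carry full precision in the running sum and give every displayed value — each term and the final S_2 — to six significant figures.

∫_2^22 x^4 dx evaluates to 1.03072e+06.
½[f(2) + f(22)] = ½[16.0000 + 234256] = 117136.
So far: 1.14786e+06.
Order-1 term: 1/12 · (42592.0 − 32.0000) = 3546.67.
Partial sum through k=1: 1.15140e+06.
Order-2 term: −1/720 · (528.000 − 48.0000) = -0.666667.

S_2 ≈ 1.15140e+06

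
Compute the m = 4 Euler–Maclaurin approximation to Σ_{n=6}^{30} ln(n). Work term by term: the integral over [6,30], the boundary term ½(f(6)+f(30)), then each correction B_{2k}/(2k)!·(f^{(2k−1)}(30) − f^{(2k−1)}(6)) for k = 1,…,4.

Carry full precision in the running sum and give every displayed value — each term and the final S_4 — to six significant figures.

Integral: ∫_6^30 ln(x) dx = 67.2854.
½[f(6) + f(30)] = ½[1.79176 + 3.40120] = 2.59648.
Integral + boundary = 69.8818.
k=1: B_{2}/(2)! × [f^{(1)}(30) − f^{(1)}(6)] = 1/12 × (0.0333333 − 0.166667) = -0.0111111.
After k=1: 69.8707.
k=2: B_{4}/(4)! × [f^{(3)}(30) − f^{(3)}(6)] = −1/720 × (7.40741e-05 − 0.00925926) = 1.27572e-05.
After k=2: 69.8707.
k=3: B_{6}/(6)! × [f^{(5)}(30) − f^{(5)}(6)] = 1/30240 × (9.87654e-07 − 0.00308642) = -1.02031e-07.
After k=3: 69.8707.
k=4: B_{8}/(8)! × [f^{(7)}(30) − f^{(7)}(6)] = −1/1209600 × (3.29218e-08 − 0.00257202) = 2.12631e-09.

S_4 ≈ 69.8707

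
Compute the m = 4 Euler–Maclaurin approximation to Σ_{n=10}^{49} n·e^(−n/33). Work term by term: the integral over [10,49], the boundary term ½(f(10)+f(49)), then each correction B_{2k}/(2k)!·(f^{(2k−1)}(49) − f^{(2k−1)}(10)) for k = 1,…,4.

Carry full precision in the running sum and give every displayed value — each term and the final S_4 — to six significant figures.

S_4 ≈ 444.223

The integral term ∫_10^49 x·e^(−x/33) dx = 435.032.
Boundary: ½(f(10) + f(49)) = ½(7.38577 + 11.1003) = 9.24303.
Integral + boundary = 444.275.
k=1: B_{2}/(2)! × [f^{(1)}(49) − f^{(1)}(10)] = 1/12 × (-0.109836 − 0.514766) = -0.0520501.
After k=1: 444.223.
k=2: B_{4}/(4)! × [f^{(3)}(49) − f^{(3)}(10)] = −1/720 × (0.000315186 − 0.00182913) = 2.10270e-06.
After k=2: 444.223.
k=3: B_{6}/(6)! × [f^{(5)}(49) − f^{(5)}(10)] = 1/30240 × (6.71470e-07 − 2.92521e-06) = -7.45286e-11.
After k=3: 444.223.
k=4: B_{8}/(8)! × [f^{(7)}(49) − f^{(7)}(10)] = −1/1209600 × (9.67414e-10 − 3.82993e-09) = 2.36649e-15.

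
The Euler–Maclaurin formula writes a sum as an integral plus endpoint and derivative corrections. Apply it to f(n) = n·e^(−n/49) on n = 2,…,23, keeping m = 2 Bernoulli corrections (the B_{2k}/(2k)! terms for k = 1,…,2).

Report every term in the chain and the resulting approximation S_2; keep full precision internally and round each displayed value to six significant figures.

S_2 ≈ 200.798

∫_2^23 x·e^(−x/49) dx evaluates to 192.695.
½[f(2) + f(23)] = ½[1.92001 + 14.3839] = 8.15193.
So far: 200.847.
Correction k=1: B_{2}/2! · (f^{(1)}(23) − f^{(1)}(2)) = 1/12 · (0.331837 − 0.920822) = -0.0490820.
Running total after k=1: 200.798.
Correction k=2: B_{4}/4! · (f^{(3)}(23) − f^{(3)}(2)) = −1/720 · (0.000659145 − 0.00118319) = 7.27836e-07.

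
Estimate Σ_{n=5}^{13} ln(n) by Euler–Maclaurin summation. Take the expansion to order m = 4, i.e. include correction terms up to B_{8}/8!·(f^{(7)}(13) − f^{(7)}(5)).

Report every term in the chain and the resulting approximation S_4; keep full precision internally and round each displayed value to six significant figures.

S_4 ≈ 19.3741

The integral term ∫_5^13 ln(x) dx = 17.2972.
Boundary: ½(f(5) + f(13)) = ½(1.60944 + 2.56495) = 2.08719.
Running total after boundary: 19.3843.
k=1: B_{2}/(2)! × [f^{(1)}(13) − f^{(1)}(5)] = 1/12 × (0.0769231 − 0.200000) = -0.0102564.
Running total after k=1: 19.3741.
k=2: B_{4}/(4)! × [f^{(3)}(13) − f^{(3)}(5)] = −1/720 × (0.000910332 − 0.0160000) = 2.09579e-05.
Running total after k=2: 19.3741.
k=3: B_{6}/(6)! × [f^{(5)}(13) − f^{(5)}(5)] = 1/30240 × (6.46390e-05 − 0.00768000) = -2.51831e-07.
Running total after k=3: 19.3741.
k=4: B_{8}/(8)! × [f^{(7)}(13) − f^{(7)}(5)] = −1/1209600 × (1.14744e-05 − 0.00921600) = 7.60956e-09.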